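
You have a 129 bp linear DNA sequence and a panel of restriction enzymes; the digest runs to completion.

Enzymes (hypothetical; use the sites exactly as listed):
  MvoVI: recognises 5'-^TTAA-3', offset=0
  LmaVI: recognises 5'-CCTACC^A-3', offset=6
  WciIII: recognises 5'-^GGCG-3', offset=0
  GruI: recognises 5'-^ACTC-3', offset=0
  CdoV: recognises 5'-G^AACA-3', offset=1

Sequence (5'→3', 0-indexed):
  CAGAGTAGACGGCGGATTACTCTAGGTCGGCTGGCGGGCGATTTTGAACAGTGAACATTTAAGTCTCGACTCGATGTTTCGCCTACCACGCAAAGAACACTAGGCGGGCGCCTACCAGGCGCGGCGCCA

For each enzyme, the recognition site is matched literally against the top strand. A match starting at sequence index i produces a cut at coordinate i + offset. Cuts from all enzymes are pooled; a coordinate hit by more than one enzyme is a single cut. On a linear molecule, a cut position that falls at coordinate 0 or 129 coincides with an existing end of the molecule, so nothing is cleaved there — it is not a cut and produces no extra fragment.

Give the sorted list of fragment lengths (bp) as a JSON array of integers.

[1,4,4,5,5,7,7,7,8,8,10,10,10,10,14,19]

Site scan:
  MvoVI (TTAA, off=0): starts [58] → cuts [58]
  LmaVI (CCTACCA, off=6): starts [81, 110] → cuts [87, 116]
  WciIII (GGCG, off=0): starts [10, 32, 36, 102, 106, 117, 122] → cuts [10, 32, 36, 102, 106, 117, 122]
  GruI (ACTC, off=0): starts [18, 68] → cuts [18, 68]
  CdoV (GAACA, off=1): starts [45, 52, 94] → cuts [46, 53, 95]

All cut coordinates (distinct, sorted): [10, 18, 32, 36, 46, 53, 58, 68, 87, 95, 102, 106, 116, 117, 122]

Fragment lengths:
  [0,10): 10 bp
  [10,18): 8 bp
  [18,32): 14 bp
  [32,36): 4 bp
  [36,46): 10 bp
  [46,53): 7 bp
  [53,58): 5 bp
  [58,68): 10 bp
  [68,87): 19 bp
  [87,95): 8 bp
  [95,102): 7 bp
  [102,106): 4 bp
  [106,116): 10 bp
  [116,117): 1 bp
  [117,122): 5 bp
  [122,129): 7 bp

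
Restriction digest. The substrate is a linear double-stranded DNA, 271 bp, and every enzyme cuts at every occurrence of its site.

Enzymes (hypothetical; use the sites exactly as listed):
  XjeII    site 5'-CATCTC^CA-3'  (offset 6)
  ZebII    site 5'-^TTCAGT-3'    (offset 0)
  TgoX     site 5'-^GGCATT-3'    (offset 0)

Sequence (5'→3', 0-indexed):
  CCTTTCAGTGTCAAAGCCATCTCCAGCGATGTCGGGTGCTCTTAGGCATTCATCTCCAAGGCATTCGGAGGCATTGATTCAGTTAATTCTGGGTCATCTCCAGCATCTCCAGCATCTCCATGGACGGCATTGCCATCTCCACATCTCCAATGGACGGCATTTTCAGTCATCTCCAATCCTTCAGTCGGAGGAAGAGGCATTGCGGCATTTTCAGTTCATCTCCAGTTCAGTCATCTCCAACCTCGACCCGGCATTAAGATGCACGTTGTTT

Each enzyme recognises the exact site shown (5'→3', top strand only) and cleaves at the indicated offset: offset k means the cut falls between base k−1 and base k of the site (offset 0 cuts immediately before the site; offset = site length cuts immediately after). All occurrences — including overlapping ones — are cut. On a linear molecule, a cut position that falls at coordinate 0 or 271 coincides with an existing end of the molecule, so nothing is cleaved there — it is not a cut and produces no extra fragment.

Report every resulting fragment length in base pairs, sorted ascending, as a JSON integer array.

Site scan:
  XjeII (CATCTCCA, off=6): starts [17, 50, 94, 103, 112, 133, 141, 167, 216, 231] → cuts [23, 56, 100, 109, 118, 139, 147, 173, 222, 237]
  ZebII (TTCAGT, off=0): starts [3, 77, 161, 179, 209, 225] → cuts [3, 77, 161, 179, 209, 225]
  TgoX (GGCATT, off=0): starts [44, 59, 69, 125, 155, 195, 203, 249] → cuts [44, 59, 69, 125, 155, 195, 203, 249]

All cut coordinates (distinct, sorted): [3, 23, 44, 56, 59, 69, 77, 100, 109, 118, 125, 139, 147, 155, 161, 173, 179, 195, 203, 209, 222, 225, 237, 249]

Fragment lengths:
  [0,3): 3 bp
  [3,23): 20 bp
  [23,44): 21 bp
  [44,56): 12 bp
  [56,59): 3 bp
  [59,69): 10 bp
  [69,77): 8 bp
  [77,100): 23 bp
  [100,109): 9 bp
  [109,118): 9 bp
  [118,125): 7 bp
  [125,139): 14 bp
  [139,147): 8 bp
  [147,155): 8 bp
  [155,161): 6 bp
  [161,173): 12 bp
  [173,179): 6 bp
  [179,195): 16 bp
  [195,203): 8 bp
  [203,209): 6 bp
  [209,222): 13 bp
  [222,225): 3 bp
  [225,237): 12 bp
  [237,249): 12 bp
  [249,271): 22 bp

[3,3,3,6,6,6,7,8,8,8,8,9,9,10,12,12,12,12,13,14,16,20,21,22,23]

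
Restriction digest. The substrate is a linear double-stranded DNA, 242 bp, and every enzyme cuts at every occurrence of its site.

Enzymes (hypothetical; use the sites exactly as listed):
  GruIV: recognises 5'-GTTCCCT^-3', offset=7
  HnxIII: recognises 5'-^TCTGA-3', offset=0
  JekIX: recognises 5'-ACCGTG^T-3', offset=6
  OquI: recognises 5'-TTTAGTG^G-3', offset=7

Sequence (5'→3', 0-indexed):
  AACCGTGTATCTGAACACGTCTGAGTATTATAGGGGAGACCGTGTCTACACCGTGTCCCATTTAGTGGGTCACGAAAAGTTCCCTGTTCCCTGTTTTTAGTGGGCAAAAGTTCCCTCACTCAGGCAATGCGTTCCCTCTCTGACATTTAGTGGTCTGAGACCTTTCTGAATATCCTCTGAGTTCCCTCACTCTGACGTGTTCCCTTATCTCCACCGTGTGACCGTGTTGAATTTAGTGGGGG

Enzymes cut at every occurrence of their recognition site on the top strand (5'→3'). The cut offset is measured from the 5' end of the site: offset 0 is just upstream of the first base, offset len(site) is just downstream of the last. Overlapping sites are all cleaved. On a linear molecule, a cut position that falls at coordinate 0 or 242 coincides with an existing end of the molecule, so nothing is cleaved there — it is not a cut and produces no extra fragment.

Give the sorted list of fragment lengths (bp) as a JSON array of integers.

[1,1,2,3,4,7,7,8,10,10,11,11,11,12,12,12,13,14,14,15,18,21,25]

Scan for sites:
  GruIV GTTCCCT/7: at [78, 85, 109, 130, 180, 198] ⇒ [85, 92, 116, 137, 187, 205]
  HnxIII TCTGA/0: at [9, 19, 138, 153, 164, 175, 190] ⇒ [9, 19, 138, 153, 164, 175, 190]
  JekIX ACCGTGT/6: at [1, 38, 49, 212, 220] ⇒ [7, 44, 55, 218, 226]
  OquI TTTAGTGG/7: at [60, 95, 145, 231] ⇒ [67, 102, 152, 238]

All cut coordinates (distinct, sorted): [7, 9, 19, 44, 55, 67, 85, 92, 102, 116, 137, 138, 152, 153, 164, 175, 187, 190, 205, 218, 226, 238]

Fragments:
  [0,7): 7 bp
  [7,9): 2 bp
  [9,19): 10 bp
  [19,44): 25 bp
  [44,55): 11 bp
  [55,67): 12 bp
  [67,85): 18 bp
  [85,92): 7 bp
  [92,102): 10 bp
  [102,116): 14 bp
  [116,137): 21 bp
  [137,138): 1 bp
  [138,152): 14 bp
  [152,153): 1 bp
  [153,164): 11 bp
  [164,175): 11 bp
  [175,187): 12 bp
  [187,190): 3 bp
  [190,205): 15 bp
  [205,218): 13 bp
  [218,226): 8 bp
  [226,238): 12 bp
  [238,242): 4 bp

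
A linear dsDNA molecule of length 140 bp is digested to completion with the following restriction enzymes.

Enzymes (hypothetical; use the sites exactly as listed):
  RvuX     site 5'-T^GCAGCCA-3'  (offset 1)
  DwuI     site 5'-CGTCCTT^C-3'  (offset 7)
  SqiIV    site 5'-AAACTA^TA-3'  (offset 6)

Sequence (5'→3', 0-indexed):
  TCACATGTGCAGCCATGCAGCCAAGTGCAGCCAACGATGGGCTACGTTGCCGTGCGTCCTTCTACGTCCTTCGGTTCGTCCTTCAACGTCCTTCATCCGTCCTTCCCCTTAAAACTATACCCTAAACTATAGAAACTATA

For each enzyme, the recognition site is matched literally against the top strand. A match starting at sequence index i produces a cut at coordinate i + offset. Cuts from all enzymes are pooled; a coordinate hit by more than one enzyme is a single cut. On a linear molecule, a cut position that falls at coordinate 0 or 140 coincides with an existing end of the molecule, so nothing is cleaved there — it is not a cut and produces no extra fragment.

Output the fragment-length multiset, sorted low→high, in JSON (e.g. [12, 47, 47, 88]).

Per-enzyme occurrences:
  RvuX (TGCAGCCA, off=1): starts [7, 15, 25] → cuts [8, 16, 26]
  DwuI (CGTCCTTC, off=7): starts [54, 64, 76, 86, 97] → cuts [61, 71, 83, 93, 104]
  SqiIV (AAACTATA, off=6): starts [111, 123, 132] → cuts [117, 129, 138]

All cut coordinates (distinct, sorted): [8, 16, 26, 61, 71, 83, 93, 104, 117, 129, 138]

Fragments:
  [0,8): 8 bp
  [8,16): 8 bp
  [16,26): 10 bp
  [26,61): 35 bp
  [61,71): 10 bp
  [71,83): 12 bp
  [83,93): 10 bp
  [93,104): 11 bp
  [104,117): 13 bp
  [117,129): 12 bp
  [129,138): 9 bp
  [138,140): 2 bp

[2,8,8,9,10,10,10,11,12,12,13,35]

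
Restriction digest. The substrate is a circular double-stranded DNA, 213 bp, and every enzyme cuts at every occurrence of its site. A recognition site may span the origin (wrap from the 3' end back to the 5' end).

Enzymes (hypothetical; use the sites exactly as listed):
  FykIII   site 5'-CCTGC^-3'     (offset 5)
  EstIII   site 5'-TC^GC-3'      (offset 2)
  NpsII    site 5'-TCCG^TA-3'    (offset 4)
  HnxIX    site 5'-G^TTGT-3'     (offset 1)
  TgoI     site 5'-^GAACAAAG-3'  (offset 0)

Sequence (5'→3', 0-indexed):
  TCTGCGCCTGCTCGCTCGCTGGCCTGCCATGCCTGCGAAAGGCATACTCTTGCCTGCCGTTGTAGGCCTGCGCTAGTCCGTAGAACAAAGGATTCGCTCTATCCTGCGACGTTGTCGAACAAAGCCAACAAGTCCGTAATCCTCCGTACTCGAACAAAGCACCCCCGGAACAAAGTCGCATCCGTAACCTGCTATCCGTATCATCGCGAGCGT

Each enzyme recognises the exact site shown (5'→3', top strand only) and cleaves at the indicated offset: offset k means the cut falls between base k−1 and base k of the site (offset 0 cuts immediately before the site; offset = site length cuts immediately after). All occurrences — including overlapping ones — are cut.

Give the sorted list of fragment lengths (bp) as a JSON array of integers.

[2,2,2,4,4,5,5,6,7,7,8,9,9,10,10,10,12,12,13,16,19,20,21]

Scan for sites:
  FykIII (CCTGC, off=5): starts [6, 22, 31, 52, 66, 102, 187] → cuts [11, 27, 36, 57, 71, 107, 192]
  EstIII (TCGC, off=2): starts [11, 15, 93, 175, 203] → cuts [13, 17, 95, 177, 205]
  NpsII (TCCGTA, off=4): starts [76, 132, 142, 180, 194] → cuts [80, 136, 146, 184, 198]
  HnxIX (GTTGT, off=1): starts [58, 110] → cuts [59, 111]
  TgoI (GAACAAAG, off=0): starts [82, 116, 151, 167] → cuts [82, 116, 151, 167]

Pooled cuts: [11, 13, 17, 27, 36, 57, 59, 71, 80, 82, 95, 107, 111, 116, 136, 146, 151, 167, 177, 184, 192, 198, 205]

Fragments:
  11→13: 2 bp
  13→17: 4 bp
  17→27: 10 bp
  27→36: 9 bp
  36→57: 21 bp
  57→59: 2 bp
  59→71: 12 bp
  71→80: 9 bp
  80→82: 2 bp
  82→95: 13 bp
  95→107: 12 bp
  107→111: 4 bp
  111→116: 5 bp
  116→136: 20 bp
  136→146: 10 bp
  146→151: 5 bp
  151→167: 16 bp
  167→177: 10 bp
  177→184: 7 bp
  184→192: 8 bp
  192→198: 6 bp
  198→205: 7 bp
  205→11 (wrap): 213-205+11 = 19 bp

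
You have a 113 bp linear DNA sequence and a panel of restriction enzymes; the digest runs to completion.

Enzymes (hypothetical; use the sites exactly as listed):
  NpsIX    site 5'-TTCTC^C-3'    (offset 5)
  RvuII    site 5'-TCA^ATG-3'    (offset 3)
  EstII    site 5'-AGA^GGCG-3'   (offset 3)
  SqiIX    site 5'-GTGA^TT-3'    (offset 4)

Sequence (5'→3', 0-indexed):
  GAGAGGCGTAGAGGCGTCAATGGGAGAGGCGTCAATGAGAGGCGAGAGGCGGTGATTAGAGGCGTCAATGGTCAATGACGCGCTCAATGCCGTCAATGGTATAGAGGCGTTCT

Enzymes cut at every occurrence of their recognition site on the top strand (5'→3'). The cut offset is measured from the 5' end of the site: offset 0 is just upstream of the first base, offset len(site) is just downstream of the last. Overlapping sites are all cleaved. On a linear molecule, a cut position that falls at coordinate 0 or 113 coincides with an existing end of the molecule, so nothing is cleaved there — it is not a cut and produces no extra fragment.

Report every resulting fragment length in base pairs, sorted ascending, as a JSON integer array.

Scan for sites:
  NpsIX (TTCTCC, off=5): no sites
  RvuII (TCAATG, off=3): starts [16, 31, 64, 71, 83, 92] → cuts [19, 34, 67, 74, 86, 95]
  EstII (AGAGGCG, off=3): starts [1, 9, 24, 37, 44, 57, 102] → cuts [4, 12, 27, 40, 47, 60, 105]
  SqiIX (GTGATT, off=4): starts [51] → cuts [55]

All cut coordinates (distinct, sorted): [4, 12, 19, 27, 34, 40, 47, 55, 60, 67, 74, 86, 95, 105]

Fragment lengths:
  [0,4): 4 bp
  [4,12): 8 bp
  [12,19): 7 bp
  [19,27): 8 bp
  [27,34): 7 bp
  [34,40): 6 bp
  [40,47): 7 bp
  [47,55): 8 bp
  [55,60): 5 bp
  [60,67): 7 bp
  [67,74): 7 bp
  [74,86): 12 bp
  [86,95): 9 bp
  [95,105): 10 bp
  [105,113): 8 bp

[4,5,6,7,7,7,7,7,8,8,8,8,9,10,12]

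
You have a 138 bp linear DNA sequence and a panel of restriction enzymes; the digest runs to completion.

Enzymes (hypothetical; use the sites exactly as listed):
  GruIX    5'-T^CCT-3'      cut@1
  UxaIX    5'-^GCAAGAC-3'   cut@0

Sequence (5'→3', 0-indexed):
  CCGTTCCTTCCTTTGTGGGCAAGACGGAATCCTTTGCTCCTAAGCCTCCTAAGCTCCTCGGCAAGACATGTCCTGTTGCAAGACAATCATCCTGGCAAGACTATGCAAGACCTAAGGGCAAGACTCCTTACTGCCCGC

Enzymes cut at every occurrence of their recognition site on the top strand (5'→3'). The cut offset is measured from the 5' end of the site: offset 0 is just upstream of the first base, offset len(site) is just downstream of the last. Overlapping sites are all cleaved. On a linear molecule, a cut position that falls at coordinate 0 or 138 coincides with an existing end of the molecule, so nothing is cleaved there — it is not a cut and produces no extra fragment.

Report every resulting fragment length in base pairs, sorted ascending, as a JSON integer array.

Per-enzyme occurrences:
  GruIX TCCT/1: at [4, 8, 29, 37, 46, 54, 70, 89, 124] ⇒ [5, 9, 30, 38, 47, 55, 71, 90, 125]
  UxaIX GCAAGAC/0: at [18, 60, 77, 94, 104, 117] ⇒ [18, 60, 77, 94, 104, 117]

All cut coordinates (distinct, sorted): [5, 9, 18, 30, 38, 47, 55, 60, 71, 77, 90, 94, 104, 117, 125]

Fragment lengths:
  [0,5): 5 bp
  [5,9): 4 bp
  [9,18): 9 bp
  [18,30): 12 bp
  [30,38): 8 bp
  [38,47): 9 bp
  [47,55): 8 bp
  [55,60): 5 bp
  [60,71): 11 bp
  [71,77): 6 bp
  [77,90): 13 bp
  [90,94): 4 bp
  [94,104): 10 bp
  [104,117): 13 bp
  [117,125): 8 bp
  [125,138): 13 bp

[4,4,5,5,6,8,8,8,9,9,10,11,12,13,13,13]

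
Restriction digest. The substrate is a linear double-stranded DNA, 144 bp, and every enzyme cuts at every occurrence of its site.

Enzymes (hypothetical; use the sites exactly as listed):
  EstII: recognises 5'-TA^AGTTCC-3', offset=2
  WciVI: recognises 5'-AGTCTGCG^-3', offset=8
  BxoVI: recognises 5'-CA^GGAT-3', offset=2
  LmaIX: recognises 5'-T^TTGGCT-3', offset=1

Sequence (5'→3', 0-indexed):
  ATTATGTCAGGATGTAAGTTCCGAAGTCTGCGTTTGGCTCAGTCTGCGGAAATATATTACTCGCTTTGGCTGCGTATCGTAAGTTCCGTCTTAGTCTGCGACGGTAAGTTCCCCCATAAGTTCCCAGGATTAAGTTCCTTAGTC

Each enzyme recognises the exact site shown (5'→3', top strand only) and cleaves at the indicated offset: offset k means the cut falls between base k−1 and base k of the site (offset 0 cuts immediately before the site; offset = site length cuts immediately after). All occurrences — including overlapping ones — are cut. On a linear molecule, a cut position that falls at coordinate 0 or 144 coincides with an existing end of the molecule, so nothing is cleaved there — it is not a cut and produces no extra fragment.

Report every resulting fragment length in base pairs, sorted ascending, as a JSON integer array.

Per-enzyme occurrences:
  EstII TAAGTTCC/2: at [14, 79, 104, 116, 130] ⇒ [16, 81, 106, 118, 132]
  WciVI AGTCTGCG/8: at [24, 40, 92] ⇒ [32, 48, 100]
  BxoVI CAGGAT/2: at [7, 124] ⇒ [9, 126]
  LmaIX TTTGGCT/1: at [32, 64] ⇒ [33, 65]

All cut coordinates (distinct, sorted): [9, 16, 32, 33, 48, 65, 81, 100, 106, 118, 126, 132]

Fragments:
  [0,9): 9 bp
  [9,16): 7 bp
  [16,32): 16 bp
  [32,33): 1 bp
  [33,48): 15 bp
  [48,65): 17 bp
  [65,81): 16 bp
  [81,100): 19 bp
  [100,106): 6 bp
  [106,118): 12 bp
  [118,126): 8 bp
  [126,132): 6 bp
  [132,144): 12 bp

[1,6,6,7,8,9,12,12,15,16,16,17,19]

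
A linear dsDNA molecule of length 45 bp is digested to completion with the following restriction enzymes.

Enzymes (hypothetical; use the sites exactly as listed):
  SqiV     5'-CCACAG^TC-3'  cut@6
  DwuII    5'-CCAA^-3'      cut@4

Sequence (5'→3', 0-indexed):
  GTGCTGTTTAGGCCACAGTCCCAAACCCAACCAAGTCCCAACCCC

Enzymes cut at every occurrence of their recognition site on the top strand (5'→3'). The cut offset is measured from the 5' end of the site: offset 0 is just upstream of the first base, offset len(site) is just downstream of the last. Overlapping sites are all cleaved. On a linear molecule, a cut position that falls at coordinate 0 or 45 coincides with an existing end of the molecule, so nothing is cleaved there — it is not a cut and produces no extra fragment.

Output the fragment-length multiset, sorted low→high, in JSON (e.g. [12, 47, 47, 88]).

Scan for sites:
  SqiV CCACAGTC/6: at [12] ⇒ [18]
  DwuII CCAA/4: at [20, 26, 30, 37] ⇒ [24, 30, 34, 41]

Pooled cuts: [18, 24, 30, 34, 41]

Fragments:
  [0,18): 18 bp
  [18,24): 6 bp
  [24,30): 6 bp
  [30,34): 4 bp
  [34,41): 7 bp
  [41,45): 4 bp

[4,4,6,6,7,18]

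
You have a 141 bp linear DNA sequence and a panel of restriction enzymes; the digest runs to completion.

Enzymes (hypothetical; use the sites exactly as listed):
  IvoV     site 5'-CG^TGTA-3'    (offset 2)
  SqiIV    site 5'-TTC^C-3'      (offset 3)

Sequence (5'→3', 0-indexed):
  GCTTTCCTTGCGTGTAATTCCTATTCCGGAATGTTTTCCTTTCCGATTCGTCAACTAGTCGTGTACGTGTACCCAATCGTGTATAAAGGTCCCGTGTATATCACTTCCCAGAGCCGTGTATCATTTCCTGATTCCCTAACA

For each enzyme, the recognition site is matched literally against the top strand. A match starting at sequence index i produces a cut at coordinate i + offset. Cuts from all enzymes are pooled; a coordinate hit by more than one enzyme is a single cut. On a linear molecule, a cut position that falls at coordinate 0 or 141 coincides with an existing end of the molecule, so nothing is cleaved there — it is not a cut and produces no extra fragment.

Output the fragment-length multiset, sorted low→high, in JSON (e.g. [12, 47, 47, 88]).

[5,6,6,6,6,7,7,8,9,11,12,12,13,15,18]

Per-enzyme occurrences:
  IvoV CGTGTA/2: at [10, 59, 65, 77, 92, 114] ⇒ [12, 61, 67, 79, 94, 116]
  SqiIV TTCC/3: at [3, 17, 23, 35, 40, 104, 124, 131] ⇒ [6, 20, 26, 38, 43, 107, 127, 134]

Pooled cuts: [6, 12, 20, 26, 38, 43, 61, 67, 79, 94, 107, 116, 127, 134]

Fragment lengths:
  [0,6): 6 bp
  [6,12): 6 bp
  [12,20): 8 bp
  [20,26): 6 bp
  [26,38): 12 bp
  [38,43): 5 bp
  [43,61): 18 bp
  [61,67): 6 bp
  [67,79): 12 bp
  [79,94): 15 bp
  [94,107): 13 bp
  [107,116): 9 bp
  [116,127): 11 bp
  [127,134): 7 bp
  [134,141): 7 bp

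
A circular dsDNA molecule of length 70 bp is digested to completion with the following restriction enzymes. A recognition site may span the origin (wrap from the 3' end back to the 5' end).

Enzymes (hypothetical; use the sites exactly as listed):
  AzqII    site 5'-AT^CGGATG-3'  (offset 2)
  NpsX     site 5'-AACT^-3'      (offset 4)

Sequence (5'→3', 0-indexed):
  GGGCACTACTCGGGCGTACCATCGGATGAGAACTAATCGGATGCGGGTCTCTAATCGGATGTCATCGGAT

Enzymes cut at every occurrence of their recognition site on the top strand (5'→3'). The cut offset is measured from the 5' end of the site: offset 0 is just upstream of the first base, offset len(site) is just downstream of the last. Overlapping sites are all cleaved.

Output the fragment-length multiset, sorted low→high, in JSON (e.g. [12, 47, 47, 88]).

Per-enzyme occurrences:
  AzqII (ATCGGATG, off=2): starts [20, 35, 53, 63] → cuts [22, 37, 55, 65]
  NpsX (AACT, off=4): starts [30] → cuts [34]

All cut coordinates (distinct, sorted): [22, 34, 37, 55, 65]

Fragment lengths:
  22→34: 12 bp
  34→37: 3 bp
  37→55: 18 bp
  55→65: 10 bp
  65→22 (wrap): 70-65+22 = 27 bp

[3,10,12,18,27]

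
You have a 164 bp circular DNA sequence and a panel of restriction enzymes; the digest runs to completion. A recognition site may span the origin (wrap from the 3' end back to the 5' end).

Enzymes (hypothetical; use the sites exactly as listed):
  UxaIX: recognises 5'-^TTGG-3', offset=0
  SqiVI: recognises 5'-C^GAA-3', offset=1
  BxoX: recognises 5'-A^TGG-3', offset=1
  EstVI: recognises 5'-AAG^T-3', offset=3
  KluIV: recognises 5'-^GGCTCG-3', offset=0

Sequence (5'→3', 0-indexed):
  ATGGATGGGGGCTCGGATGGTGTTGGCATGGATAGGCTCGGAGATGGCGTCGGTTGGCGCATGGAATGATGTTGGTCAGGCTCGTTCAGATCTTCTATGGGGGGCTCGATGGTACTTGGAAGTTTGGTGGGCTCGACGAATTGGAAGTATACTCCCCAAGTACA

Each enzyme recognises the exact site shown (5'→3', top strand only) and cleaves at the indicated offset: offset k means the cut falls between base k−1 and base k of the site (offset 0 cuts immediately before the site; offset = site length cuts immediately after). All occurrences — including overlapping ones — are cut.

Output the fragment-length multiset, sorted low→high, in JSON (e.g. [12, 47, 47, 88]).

[1,3,4,4,5,5,5,6,6,6,6,7,7,7,7,8,8,8,9,10,10,13,19]

Site scan:
  UxaIX (TTGG, off=0): starts [22, 53, 71, 115, 123, 140] → cuts [22, 53, 71, 115, 123, 140]
  SqiVI (CGAA, off=1): starts [136] → cuts [137]
  BxoX (ATGG, off=1): starts [0, 4, 16, 27, 43, 60, 96, 108] → cuts [1, 5, 17, 28, 44, 61, 97, 109]
  EstVI (AAGT, off=3): starts [119, 144, 157] → cuts [122, 147, 160]
  KluIV (GGCTCG, off=0): starts [9, 34, 78, 102, 129] → cuts [9, 34, 78, 102, 129]

All cut coordinates (distinct, sorted): [1, 5, 9, 17, 22, 28, 34, 44, 53, 61, 71, 78, 97, 102, 109, 115, 122, 123, 129, 137, 140, 147, 160]

Fragments:
  1→5: 4 bp
  5→9: 4 bp
  9→17: 8 bp
  17→22: 5 bp
  22→28: 6 bp
  28→34: 6 bp
  34→44: 10 bp
  44→53: 9 bp
  53→61: 8 bp
  61→71: 10 bp
  71→78: 7 bp
  78→97: 19 bp
  97→102: 5 bp
  102→109: 7 bp
  109→115: 6 bp
  115→122: 7 bp
  122→123: 1 bp
  123→129: 6 bp
  129→137: 8 bp
  137→140: 3 bp
  140→147: 7 bp
  147→160: 13 bp
  160→1 (wrap): 164-160+1 = 5 bp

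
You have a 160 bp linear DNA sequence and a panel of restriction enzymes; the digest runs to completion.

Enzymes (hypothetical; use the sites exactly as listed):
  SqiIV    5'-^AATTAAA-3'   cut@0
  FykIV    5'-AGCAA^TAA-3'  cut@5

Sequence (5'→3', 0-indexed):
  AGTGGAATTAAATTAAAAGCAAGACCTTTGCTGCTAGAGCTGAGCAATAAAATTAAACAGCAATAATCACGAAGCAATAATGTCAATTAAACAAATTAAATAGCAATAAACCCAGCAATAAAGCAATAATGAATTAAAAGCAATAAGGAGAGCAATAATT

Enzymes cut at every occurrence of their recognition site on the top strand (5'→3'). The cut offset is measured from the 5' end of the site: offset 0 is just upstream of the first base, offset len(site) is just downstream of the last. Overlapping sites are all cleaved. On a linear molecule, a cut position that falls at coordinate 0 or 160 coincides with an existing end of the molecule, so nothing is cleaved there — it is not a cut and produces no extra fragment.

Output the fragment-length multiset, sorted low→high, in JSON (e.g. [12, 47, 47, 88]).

[3,5,5,5,5,7,8,9,12,12,12,13,13,14,37]

Site scan:
  SqiIV (AATTAAA, off=0): starts [5, 10, 50, 84, 93, 131] → cuts [5, 10, 50, 84, 93, 131]
  FykIV (AGCAATAA, off=5): starts [42, 58, 72, 101, 113, 121, 138, 150] → cuts [47, 63, 77, 106, 118, 126, 143, 155]

Pooled cuts: [5, 10, 47, 50, 63, 77, 84, 93, 106, 118, 126, 131, 143, 155]

Fragment lengths:
  [0,5): 5 bp
  [5,10): 5 bp
  [10,47): 37 bp
  [47,50): 3 bp
  [50,63): 13 bp
  [63,77): 14 bp
  [77,84): 7 bp
  [84,93): 9 bp
  [93,106): 13 bp
  [106,118): 12 bp
  [118,126): 8 bp
  [126,131): 5 bp
  [131,143): 12 bp
  [143,155): 12 bp
  [155,160): 5 bp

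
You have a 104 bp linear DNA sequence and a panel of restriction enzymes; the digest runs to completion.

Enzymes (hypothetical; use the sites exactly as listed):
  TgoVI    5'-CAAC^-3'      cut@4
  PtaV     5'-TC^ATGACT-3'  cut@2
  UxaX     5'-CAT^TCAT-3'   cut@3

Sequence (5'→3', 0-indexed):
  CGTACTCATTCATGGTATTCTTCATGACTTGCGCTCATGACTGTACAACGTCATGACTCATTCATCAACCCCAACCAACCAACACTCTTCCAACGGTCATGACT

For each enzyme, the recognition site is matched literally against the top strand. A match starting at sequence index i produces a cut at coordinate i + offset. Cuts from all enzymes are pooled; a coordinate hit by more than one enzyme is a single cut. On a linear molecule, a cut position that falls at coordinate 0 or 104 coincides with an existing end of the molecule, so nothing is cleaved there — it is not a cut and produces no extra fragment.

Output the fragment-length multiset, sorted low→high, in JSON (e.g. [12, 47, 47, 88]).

Scan for sites:
  TgoVI (CAAC, off=4): starts [45, 65, 71, 75, 79, 90] → cuts [49, 69, 75, 79, 83, 94]
  PtaV (TCATGACT, off=2): starts [21, 34, 50, 96] → cuts [23, 36, 52, 98]
  UxaX (CATTCAT, off=3): starts [6, 58] → cuts [9, 61]

Pooled cuts: [9, 23, 36, 49, 52, 61, 69, 75, 79, 83, 94, 98]

Fragments:
  [0,9): 9 bp
  [9,23): 14 bp
  [23,36): 13 bp
  [36,49): 13 bp
  [49,52): 3 bp
  [52,61): 9 bp
  [61,69): 8 bp
  [69,75): 6 bp
  [75,79): 4 bp
  [79,83): 4 bp
  [83,94): 11 bp
  [94,98): 4 bp
  [98,104): 6 bp

[3,4,4,4,6,6,8,9,9,11,13,13,14]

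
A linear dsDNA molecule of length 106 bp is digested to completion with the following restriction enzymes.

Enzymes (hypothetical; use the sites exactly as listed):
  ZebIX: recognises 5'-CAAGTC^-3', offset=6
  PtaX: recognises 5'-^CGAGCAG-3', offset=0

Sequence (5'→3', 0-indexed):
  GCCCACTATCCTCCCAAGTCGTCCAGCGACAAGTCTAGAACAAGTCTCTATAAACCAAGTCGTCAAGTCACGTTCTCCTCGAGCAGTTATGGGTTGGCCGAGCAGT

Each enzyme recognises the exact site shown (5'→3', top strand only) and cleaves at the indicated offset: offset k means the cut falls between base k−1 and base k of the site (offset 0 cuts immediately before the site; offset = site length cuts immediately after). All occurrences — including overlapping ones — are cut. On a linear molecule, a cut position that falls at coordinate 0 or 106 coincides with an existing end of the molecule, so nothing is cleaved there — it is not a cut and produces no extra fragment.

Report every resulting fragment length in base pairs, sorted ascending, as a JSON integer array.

[8,8,10,11,15,15,19,20]

Scan for sites:
  ZebIX (CAAGTC, off=6): starts [14, 29, 40, 55, 63] → cuts [20, 35, 46, 61, 69]
  PtaX (CGAGCAG, off=0): starts [79, 98] → cuts [79, 98]

Pooled cuts: [20, 35, 46, 61, 69, 79, 98]

Fragment lengths:
  [0,20): 20 bp
  [20,35): 15 bp
  [35,46): 11 bp
  [46,61): 15 bp
  [61,69): 8 bp
  [69,79): 10 bp
  [79,98): 19 bp
  [98,106): 8 bp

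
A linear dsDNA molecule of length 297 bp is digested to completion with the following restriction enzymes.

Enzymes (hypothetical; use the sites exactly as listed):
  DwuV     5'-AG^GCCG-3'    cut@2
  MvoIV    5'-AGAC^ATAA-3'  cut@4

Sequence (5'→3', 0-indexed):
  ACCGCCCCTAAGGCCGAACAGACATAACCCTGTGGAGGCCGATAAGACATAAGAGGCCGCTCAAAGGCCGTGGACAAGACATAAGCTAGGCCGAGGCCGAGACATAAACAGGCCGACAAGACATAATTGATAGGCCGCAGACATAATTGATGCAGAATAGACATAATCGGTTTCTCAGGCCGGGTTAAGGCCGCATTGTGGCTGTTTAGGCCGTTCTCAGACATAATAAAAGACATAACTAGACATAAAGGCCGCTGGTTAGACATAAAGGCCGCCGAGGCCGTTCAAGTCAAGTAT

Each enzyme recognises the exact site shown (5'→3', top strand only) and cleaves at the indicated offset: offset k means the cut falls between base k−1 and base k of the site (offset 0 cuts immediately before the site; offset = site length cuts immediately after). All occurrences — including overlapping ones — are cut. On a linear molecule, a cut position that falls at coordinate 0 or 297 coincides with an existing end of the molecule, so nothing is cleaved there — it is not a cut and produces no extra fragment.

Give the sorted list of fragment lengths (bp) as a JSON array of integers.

Site scan:
  DwuV (AGGCCG, off=2): starts [10, 35, 53, 64, 87, 93, 109, 131, 176, 187, 207, 248, 268, 277] → cuts [12, 37, 55, 66, 89, 95, 111, 133, 178, 189, 209, 250, 270, 279]
  MvoIV (AGACATAA, off=4): starts [19, 44, 76, 99, 118, 138, 158, 218, 230, 240, 260] → cuts [23, 48, 80, 103, 122, 142, 162, 222, 234, 244, 264]

Pooled cuts: [12, 23, 37, 48, 55, 66, 80, 89, 95, 103, 111, 122, 133, 142, 162, 178, 189, 209, 222, 234, 244, 250, 264, 270, 279]

Fragments:
  [0,12): 12 bp
  [12,23): 11 bp
  [23,37): 14 bp
  [37,48): 11 bp
  [48,55): 7 bp
  [55,66): 11 bp
  [66,80): 14 bp
  [80,89): 9 bp
  [89,95): 6 bp
  [95,103): 8 bp
  [103,111): 8 bp
  [111,122): 11 bp
  [122,133): 11 bp
  [133,142): 9 bp
  [142,162): 20 bp
  [162,178): 16 bp
  [178,189): 11 bp
  [189,209): 20 bp
  [209,222): 13 bp
  [222,234): 12 bp
  [234,244): 10 bp
  [244,250): 6 bp
  [250,264): 14 bp
  [264,270): 6 bp
  [270,279): 9 bp
  [279,297): 18 bp

[6,6,6,7,8,8,9,9,9,10,11,11,11,11,11,11,12,12,13,14,14,14,16,18,20,20]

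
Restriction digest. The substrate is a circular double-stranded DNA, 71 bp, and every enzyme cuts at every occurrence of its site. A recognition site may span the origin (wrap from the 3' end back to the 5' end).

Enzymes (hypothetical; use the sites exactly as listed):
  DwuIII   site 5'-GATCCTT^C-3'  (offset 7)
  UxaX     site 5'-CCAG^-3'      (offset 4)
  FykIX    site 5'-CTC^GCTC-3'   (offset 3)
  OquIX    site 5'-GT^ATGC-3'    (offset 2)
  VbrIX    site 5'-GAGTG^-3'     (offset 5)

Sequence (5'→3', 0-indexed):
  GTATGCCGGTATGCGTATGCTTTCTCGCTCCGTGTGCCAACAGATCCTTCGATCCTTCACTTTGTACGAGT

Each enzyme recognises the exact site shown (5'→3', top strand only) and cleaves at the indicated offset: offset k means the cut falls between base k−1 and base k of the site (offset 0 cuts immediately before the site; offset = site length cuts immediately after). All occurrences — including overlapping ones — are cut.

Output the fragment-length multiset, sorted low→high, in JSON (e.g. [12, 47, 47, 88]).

Per-enzyme occurrences:
  DwuIII GATCCTTC/7: at [42, 50] ⇒ [49, 57]
  UxaX (CCAG, off=4): no sites
  FykIX CTCGCTC/3: at [23] ⇒ [26]
  OquIX GTATGC/2: at [0, 8, 14] ⇒ [2, 10, 16]
  VbrIX GAGTG/5: at [67] ⇒ [1]

Pooled cuts: [1, 2, 10, 16, 26, 49, 57]

Fragments:
  1→2: 1 bp
  2→10: 8 bp
  10→16: 6 bp
  16→26: 10 bp
  26→49: 23 bp
  49→57: 8 bp
  57→1 (wrap): 71-57+1 = 15 bp

[1,6,8,8,10,15,23]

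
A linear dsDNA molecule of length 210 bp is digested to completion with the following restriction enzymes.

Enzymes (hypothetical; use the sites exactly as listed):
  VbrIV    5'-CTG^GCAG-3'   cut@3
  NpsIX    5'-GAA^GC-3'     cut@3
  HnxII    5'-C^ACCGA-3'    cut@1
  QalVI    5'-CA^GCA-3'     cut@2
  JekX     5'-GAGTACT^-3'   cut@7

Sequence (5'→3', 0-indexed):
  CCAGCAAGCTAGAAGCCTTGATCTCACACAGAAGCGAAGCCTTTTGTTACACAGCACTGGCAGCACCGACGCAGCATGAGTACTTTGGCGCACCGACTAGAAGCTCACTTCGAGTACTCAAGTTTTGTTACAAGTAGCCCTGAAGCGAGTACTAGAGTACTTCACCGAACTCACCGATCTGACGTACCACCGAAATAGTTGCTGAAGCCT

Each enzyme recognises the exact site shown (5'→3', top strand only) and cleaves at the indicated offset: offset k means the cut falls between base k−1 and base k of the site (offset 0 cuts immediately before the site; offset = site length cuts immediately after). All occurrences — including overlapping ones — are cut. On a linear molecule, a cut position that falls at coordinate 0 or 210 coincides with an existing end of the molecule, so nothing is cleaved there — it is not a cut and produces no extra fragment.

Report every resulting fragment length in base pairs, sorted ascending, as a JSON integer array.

Site scan:
  VbrIV CTGGCAG/3: at [56] ⇒ [59]
  NpsIX GAAGC/3: at [11, 30, 35, 99, 141, 203] ⇒ [14, 33, 38, 102, 144, 206]
  HnxII CACCGA/1: at [63, 90, 162, 171, 187] ⇒ [64, 91, 163, 172, 188]
  QalVI CAGCA/2: at [1, 51, 60, 71] ⇒ [3, 53, 62, 73]
  JekX GAGTACT/7: at [77, 111, 146, 154] ⇒ [84, 118, 153, 161]

Pooled cuts: [3, 14, 33, 38, 53, 59, 62, 64, 73, 84, 91, 102, 118, 144, 153, 161, 163, 172, 188, 206]

Fragments:
  [0,3): 3 bp
  [3,14): 11 bp
  [14,33): 19 bp
  [33,38): 5 bp
  [38,53): 15 bp
  [53,59): 6 bp
  [59,62): 3 bp
  [62,64): 2 bp
  [64,73): 9 bp
  [73,84): 11 bp
  [84,91): 7 bp
  [91,102): 11 bp
  [102,118): 16 bp
  [118,144): 26 bp
  [144,153): 9 bp
  [153,161): 8 bp
  [161,163): 2 bp
  [163,172): 9 bp
  [172,188): 16 bp
  [188,206): 18 bp
  [206,210): 4 bp

[2,2,3,3,4,5,6,7,8,9,9,9,11,11,11,15,16,16,18,19,26]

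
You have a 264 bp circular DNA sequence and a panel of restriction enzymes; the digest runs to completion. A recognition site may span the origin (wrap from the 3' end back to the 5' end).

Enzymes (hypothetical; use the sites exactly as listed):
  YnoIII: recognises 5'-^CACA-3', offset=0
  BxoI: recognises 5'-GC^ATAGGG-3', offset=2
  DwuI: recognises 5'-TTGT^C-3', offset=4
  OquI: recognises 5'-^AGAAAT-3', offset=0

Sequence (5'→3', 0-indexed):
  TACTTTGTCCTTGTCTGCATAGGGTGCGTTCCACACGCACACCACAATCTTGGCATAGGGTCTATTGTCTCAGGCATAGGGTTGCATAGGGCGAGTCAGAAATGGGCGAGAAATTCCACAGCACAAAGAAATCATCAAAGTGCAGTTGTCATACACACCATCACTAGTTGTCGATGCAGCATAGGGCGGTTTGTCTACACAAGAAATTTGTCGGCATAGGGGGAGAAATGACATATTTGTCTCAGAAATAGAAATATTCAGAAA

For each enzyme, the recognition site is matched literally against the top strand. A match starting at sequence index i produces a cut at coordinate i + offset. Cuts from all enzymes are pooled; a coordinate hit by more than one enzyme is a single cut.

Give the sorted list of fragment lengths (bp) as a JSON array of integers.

[3,3,4,4,4,4,5,5,5,6,6,6,7,8,8,9,10,10,10,11,12,12,13,13,14,14,17,18,23]

Site scan:
  YnoIII CACA/0: at [31, 37, 42, 116, 121, 153, 197] ⇒ [31, 37, 42, 116, 121, 153, 197]
  BxoI GCATAGGG/2: at [16, 52, 73, 83, 178, 213] ⇒ [18, 54, 75, 85, 180, 215]
  DwuI TTGTC/4: at [4, 10, 64, 145, 167, 190, 207, 236] ⇒ [8, 14, 68, 149, 171, 194, 211, 240]
  OquI AGAAAT/0: at [97, 108, 126, 201, 223, 243, 249, 259] ⇒ [97, 108, 126, 201, 223, 243, 249, 259]

All cut coordinates (distinct, sorted): [8, 14, 18, 31, 37, 42, 54, 68, 75, 85, 97, 108, 116, 121, 126, 149, 153, 171, 180, 194, 197, 201, 211, 215, 223, 240, 243, 249, 259]

Fragments:
  8→14: 6 bp
  14→18: 4 bp
  18→31: 13 bp
  31→37: 6 bp
  37→42: 5 bp
  42→54: 12 bp
  54→68: 14 bp
  68→75: 7 bp
  75→85: 10 bp
  85→97: 12 bp
  97→108: 11 bp
  108→116: 8 bp
  116→121: 5 bp
  121→126: 5 bp
  126→149: 23 bp
  149→153: 4 bp
  153→171: 18 bp
  171→180: 9 bp
  180→194: 14 bp
  194→197: 3 bp
  197→201: 4 bp
  201→211: 10 bp
  211→215: 4 bp
  215→223: 8 bp
  223→240: 17 bp
  240→243: 3 bp
  243→249: 6 bp
  249→259: 10 bp
  259→8 (wrap): 264-259+8 = 13 bp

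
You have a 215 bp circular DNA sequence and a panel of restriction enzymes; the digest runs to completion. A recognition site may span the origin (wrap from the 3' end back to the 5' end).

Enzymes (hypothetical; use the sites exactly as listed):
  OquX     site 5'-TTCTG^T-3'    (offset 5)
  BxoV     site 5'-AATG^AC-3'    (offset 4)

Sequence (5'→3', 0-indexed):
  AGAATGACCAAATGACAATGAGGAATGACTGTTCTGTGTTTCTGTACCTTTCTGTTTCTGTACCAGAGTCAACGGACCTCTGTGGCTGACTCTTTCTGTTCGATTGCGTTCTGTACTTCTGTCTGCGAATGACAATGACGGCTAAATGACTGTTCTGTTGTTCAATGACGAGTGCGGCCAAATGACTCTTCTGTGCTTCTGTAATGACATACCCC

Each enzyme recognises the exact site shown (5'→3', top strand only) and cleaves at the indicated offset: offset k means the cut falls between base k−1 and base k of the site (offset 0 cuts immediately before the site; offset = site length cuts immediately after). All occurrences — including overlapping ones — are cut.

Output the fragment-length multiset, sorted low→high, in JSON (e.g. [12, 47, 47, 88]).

Site scan:
  OquX TTCTGT/5: at [31, 39, 49, 55, 93, 108, 116, 152, 188, 196] ⇒ [36, 44, 54, 60, 98, 113, 121, 157, 193, 201]
  BxoV AATGAC/4: at [2, 10, 23, 127, 133, 144, 163, 180, 202] ⇒ [6, 14, 27, 131, 137, 148, 167, 184, 206]

All cut coordinates (distinct, sorted): [6, 14, 27, 36, 44, 54, 60, 98, 113, 121, 131, 137, 148, 157, 167, 184, 193, 201, 206]

Fragments:
  6→14: 8 bp
  14→27: 13 bp
  27→36: 9 bp
  36→44: 8 bp
  44→54: 10 bp
  54→60: 6 bp
  60→98: 38 bp
  98→113: 15 bp
  113→121: 8 bp
  121→131: 10 bp
  131→137: 6 bp
  137→148: 11 bp
  148→157: 9 bp
  157→167: 10 bp
  167→184: 17 bp
  184→193: 9 bp
  193→201: 8 bp
  201→206: 5 bp
  206→6 (wrap): 215-206+6 = 15 bp

[5,6,6,8,8,8,8,9,9,9,10,10,10,11,13,15,15,17,38]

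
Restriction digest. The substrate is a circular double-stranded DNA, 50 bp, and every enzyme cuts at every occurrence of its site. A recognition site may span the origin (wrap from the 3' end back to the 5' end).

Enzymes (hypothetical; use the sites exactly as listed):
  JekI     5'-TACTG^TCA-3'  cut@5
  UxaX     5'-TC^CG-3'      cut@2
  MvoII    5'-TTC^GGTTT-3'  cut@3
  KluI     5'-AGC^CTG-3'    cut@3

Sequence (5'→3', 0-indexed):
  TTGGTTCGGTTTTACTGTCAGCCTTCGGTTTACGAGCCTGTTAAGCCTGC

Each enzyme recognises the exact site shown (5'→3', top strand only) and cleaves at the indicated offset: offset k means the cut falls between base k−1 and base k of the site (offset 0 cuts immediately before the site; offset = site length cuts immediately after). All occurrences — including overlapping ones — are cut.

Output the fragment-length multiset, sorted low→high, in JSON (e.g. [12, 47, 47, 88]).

Scan for sites:
  JekI TACTGTCA/5: at [12] ⇒ [17]
  UxaX (TCCG, off=2): no sites
  MvoII TTCGGTTT/3: at [4, 23] ⇒ [7, 26]
  KluI AGCCTG/3: at [34, 43] ⇒ [37, 46]

All cut coordinates (distinct, sorted): [7, 17, 26, 37, 46]

Fragment lengths:
  7→17: 10 bp
  17→26: 9 bp
  26→37: 11 bp
  37→46: 9 bp
  46→7 (wrap): 50-46+7 = 11 bp

[9,9,10,11,11]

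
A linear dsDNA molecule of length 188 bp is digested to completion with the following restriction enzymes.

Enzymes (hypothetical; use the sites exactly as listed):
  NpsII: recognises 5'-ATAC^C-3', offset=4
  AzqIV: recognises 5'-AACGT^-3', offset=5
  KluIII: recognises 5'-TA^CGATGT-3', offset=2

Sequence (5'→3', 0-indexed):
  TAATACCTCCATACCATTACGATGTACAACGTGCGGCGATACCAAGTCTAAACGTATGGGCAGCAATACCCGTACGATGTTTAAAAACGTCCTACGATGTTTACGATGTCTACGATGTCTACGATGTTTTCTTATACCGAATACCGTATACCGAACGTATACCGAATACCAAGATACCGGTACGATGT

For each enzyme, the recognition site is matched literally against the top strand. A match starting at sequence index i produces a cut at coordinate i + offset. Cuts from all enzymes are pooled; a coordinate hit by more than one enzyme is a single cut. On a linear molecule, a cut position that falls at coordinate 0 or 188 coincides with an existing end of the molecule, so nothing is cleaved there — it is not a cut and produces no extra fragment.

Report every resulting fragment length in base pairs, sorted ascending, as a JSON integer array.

Site scan:
  NpsII (ATACC, off=4): starts [2, 10, 38, 65, 133, 140, 147, 158, 165, 173] → cuts [6, 14, 42, 69, 137, 144, 151, 162, 169, 177]
  AzqIV (AACGT, off=5): starts [27, 50, 85, 153] → cuts [32, 55, 90, 158]
  KluIII (TACGATGT, off=2): starts [17, 72, 92, 101, 110, 119, 180] → cuts [19, 74, 94, 103, 112, 121, 182]

Pooled cuts: [6, 14, 19, 32, 42, 55, 69, 74, 90, 94, 103, 112, 121, 137, 144, 151, 158, 162, 169, 177, 182]

Fragments:
  [0,6): 6 bp
  [6,14): 8 bp
  [14,19): 5 bp
  [19,32): 13 bp
  [32,42): 10 bp
  [42,55): 13 bp
  [55,69): 14 bp
  [69,74): 5 bp
  [74,90): 16 bp
  [90,94): 4 bp
  [94,103): 9 bp
  [103,112): 9 bp
  [112,121): 9 bp
  [121,137): 16 bp
  [137,144): 7 bp
  [144,151): 7 bp
  [151,158): 7 bp
  [158,162): 4 bp
  [162,169): 7 bp
  [169,177): 8 bp
  [177,182): 5 bp
  [182,188): 6 bp

[4,4,5,5,5,6,6,7,7,7,7,8,8,9,9,9,10,13,13,14,16,16]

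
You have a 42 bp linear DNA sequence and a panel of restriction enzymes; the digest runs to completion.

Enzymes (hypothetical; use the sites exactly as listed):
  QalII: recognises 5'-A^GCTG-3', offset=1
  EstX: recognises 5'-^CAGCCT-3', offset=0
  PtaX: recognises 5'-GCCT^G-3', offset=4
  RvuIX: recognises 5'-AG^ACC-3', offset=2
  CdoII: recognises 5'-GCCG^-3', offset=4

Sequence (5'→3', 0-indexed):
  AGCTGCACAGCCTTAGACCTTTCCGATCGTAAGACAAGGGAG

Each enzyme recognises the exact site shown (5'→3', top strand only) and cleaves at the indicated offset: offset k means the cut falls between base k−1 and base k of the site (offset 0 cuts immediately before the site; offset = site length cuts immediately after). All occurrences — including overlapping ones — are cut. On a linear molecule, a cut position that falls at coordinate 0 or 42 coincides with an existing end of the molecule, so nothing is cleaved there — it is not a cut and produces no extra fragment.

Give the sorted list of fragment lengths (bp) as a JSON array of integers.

Scan for sites:
  QalII (AGCTG, off=1): starts [0] → cuts [1]
  EstX (CAGCCT, off=0): starts [7] → cuts [7]
  PtaX (GCCTG, off=4): no sites
  RvuIX (AGACC, off=2): starts [14] → cuts [16]
  CdoII (GCCG, off=4): no sites

All cut coordinates (distinct, sorted): [1, 7, 16]

Fragments:
  [0,1): 1 bp
  [1,7): 6 bp
  [7,16): 9 bp
  [16,42): 26 bp

[1,6,9,26]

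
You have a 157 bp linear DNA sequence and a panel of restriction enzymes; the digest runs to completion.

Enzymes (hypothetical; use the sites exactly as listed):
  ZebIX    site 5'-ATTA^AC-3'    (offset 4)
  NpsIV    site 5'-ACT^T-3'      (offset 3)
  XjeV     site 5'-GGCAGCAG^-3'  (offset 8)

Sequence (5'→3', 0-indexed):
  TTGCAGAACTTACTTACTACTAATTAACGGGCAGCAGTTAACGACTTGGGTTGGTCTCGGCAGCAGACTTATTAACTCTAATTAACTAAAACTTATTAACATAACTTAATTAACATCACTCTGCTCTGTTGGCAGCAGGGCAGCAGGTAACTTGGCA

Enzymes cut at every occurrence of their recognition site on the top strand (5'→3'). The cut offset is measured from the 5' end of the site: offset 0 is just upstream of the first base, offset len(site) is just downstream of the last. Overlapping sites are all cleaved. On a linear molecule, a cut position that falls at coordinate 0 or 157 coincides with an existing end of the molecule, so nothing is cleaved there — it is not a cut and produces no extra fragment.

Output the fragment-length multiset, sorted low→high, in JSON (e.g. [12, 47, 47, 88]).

Site scan:
  ZebIX ATTAAC/4: at [22, 70, 80, 94, 108] ⇒ [26, 74, 84, 98, 112]
  NpsIV ACTT/3: at [7, 11, 43, 66, 90, 103, 149] ⇒ [10, 14, 46, 69, 93, 106, 152]
  XjeV GGCAGCAG/8: at [29, 58, 130, 138] ⇒ [37, 66, 138, 146]

All cut coordinates (distinct, sorted): [10, 14, 26, 37, 46, 66, 69, 74, 84, 93, 98, 106, 112, 138, 146, 152]

Fragments:
  [0,10): 10 bp
  [10,14): 4 bp
  [14,26): 12 bp
  [26,37): 11 bp
  [37,46): 9 bp
  [46,66): 20 bp
  [66,69): 3 bp
  [69,74): 5 bp
  [74,84): 10 bp
  [84,93): 9 bp
  [93,98): 5 bp
  [98,106): 8 bp
  [106,112): 6 bp
  [112,138): 26 bp
  [138,146): 8 bp
  [146,152): 6 bp
  [152,157): 5 bp

[3,4,5,5,5,6,6,8,8,9,9,10,10,11,12,20,26]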